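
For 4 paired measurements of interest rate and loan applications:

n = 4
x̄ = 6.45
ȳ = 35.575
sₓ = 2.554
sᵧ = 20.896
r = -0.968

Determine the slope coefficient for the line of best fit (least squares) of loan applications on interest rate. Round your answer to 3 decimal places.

-7.920

b = r · sᵧ/sₓ = -0.968 · 20.896/2.554 = -7.919862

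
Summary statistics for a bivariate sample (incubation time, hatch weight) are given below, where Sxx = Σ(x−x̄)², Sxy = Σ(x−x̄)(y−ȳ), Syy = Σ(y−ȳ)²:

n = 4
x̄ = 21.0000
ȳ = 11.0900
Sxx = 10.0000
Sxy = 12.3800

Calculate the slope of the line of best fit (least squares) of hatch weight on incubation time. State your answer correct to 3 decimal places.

1.238

b = Sxy/Sxx = 12.38/10 = 1.238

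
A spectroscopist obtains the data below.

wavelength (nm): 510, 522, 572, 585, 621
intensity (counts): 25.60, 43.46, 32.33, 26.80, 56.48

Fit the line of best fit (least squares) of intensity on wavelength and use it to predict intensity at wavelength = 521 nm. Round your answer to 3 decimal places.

31.075

n = 5, Σx = 2810, Σy = 184.67, Σxy = 104986.96, Σx² = 1587634
Sxx = Σx² − (Σx)²/n = 1587634 − 1579220 = 8414
Sxy = Σxy − (Σx)(Σy)/n = 104986.96 − 103784.54 = 1202.42
b = Sxy/Sxx = 1202.42/8414 = 0.142907
a = ȳ − b·x̄ = 36.934 − 0.142907·562 = -43.379768
ŷ(521) = a + b·521 = -43.379768 + 0.142907·521 = 31.074811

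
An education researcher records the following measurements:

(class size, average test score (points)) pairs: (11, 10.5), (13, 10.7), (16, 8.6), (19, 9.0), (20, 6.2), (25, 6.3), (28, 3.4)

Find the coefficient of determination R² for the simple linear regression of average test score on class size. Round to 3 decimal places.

n = 7, Σx = 132, Σy = 54.7, Σxy = 939.9, Σx² = 2716, Σy² = 469.39
Sxx = Σx² − (Σx)²/n = 2716 − 2489.142857 = 226.857143
Sxy = Σxy − (Σx)(Σy)/n = 939.9 − 1031.485714 = -91.585714
Syy = Σy² − (Σy)²/n = 469.39 − 427.441429 = 41.948571
R² = Sxy²/(Sxx·Syy) = (-91.585714)²/(226.857143·41.948571) = 0.881426

0.881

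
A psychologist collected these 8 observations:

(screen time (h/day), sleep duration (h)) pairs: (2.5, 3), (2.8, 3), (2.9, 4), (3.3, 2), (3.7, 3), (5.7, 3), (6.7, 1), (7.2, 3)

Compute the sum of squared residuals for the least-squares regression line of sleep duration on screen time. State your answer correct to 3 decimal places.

4.456

n = 8, Σx = 34.8, Σy = 22, Σxy = 90.6, Σx² = 176.3, Σy² = 66
Sxx = Σx² − (Σx)²/n = 176.3 − 151.38 = 24.92
Sxy = Σxy − (Σx)(Σy)/n = 90.6 − 95.7 = -5.1
Syy = Σy² − (Σy)²/n = 66 − 60.5 = 5.5
b = Sxy/Sxx = -5.1/24.92 = -0.204655
SSE = Syy − b·Sxy = 5.5 − (-0.204655)·(-5.1) = 4.456260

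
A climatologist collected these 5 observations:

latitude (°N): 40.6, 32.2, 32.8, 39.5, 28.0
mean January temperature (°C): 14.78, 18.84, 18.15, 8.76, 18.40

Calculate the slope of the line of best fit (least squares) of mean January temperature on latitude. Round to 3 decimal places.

n = 5, Σx = 173.1, Σy = 78.93, Σxy = 2663.256, Σx² = 6105.29
Sxx = Σx² − (Σx)²/n = 6105.29 − 5992.722 = 112.568
Sxy = Σxy − (Σx)(Σy)/n = 2663.256 − 2732.5566 = -69.3006
b = Sxy/Sxx = -69.3006/112.568 = -0.615633

-0.616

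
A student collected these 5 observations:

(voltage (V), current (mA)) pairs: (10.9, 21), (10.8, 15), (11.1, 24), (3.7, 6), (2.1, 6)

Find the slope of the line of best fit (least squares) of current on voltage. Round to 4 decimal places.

n = 5, Σx = 38.6, Σy = 72, Σxy = 692.1, Σx² = 376.76
Sxx = Σx² − (Σx)²/n = 376.76 − 297.992 = 78.768
Sxy = Σxy − (Σx)(Σy)/n = 692.1 − 555.84 = 136.26
b = Sxy/Sxx = 136.26/78.768 = 1.729890

1.7299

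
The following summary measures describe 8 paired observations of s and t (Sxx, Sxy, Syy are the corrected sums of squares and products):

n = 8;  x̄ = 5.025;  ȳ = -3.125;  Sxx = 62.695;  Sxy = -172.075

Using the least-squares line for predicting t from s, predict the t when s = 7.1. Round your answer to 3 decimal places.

-8.820

b = Sxy/Sxx = -172.075/62.695 = -2.744637
a = ȳ − b·x̄ = -3.125 − (-2.744637)·5.025 = 10.666800
ŷ(7.1) = a + b·7.1 = 10.666800 + (-2.744637)·7.1 = -8.820121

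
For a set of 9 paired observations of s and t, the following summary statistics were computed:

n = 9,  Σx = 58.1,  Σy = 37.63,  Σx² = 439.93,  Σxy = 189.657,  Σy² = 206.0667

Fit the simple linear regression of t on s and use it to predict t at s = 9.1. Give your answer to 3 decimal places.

Sxx = Σx² − (Σx)²/n = 439.93 − 375.067778 = 64.862222
Sxy = Σxy − (Σx)(Σy)/n = 189.657 − 242.922556 = -53.265556
b = Sxy/Sxx = -53.265556/64.862222 = -0.821211
a = ȳ − b·x̄ = 4.181111 − (-0.821211)·6.455556 = 9.482483
ŷ(9.1) = a + b·9.1 = 9.482483 + (-0.821211)·9.1 = 2.009465

2.009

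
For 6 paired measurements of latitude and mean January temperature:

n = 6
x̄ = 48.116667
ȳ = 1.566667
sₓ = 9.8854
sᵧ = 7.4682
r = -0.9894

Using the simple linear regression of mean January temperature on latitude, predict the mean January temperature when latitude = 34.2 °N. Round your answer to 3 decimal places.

11.969

b = r · sᵧ/sₓ = -0.9894 · 7.4682/9.8854 = -0.747470
a = ȳ − b·x̄ = 1.566667 − (-0.747470)·48.116667 = 37.532418
ŷ(34.2) = a + b·34.2 = 37.532418 + (-0.747470)·34.2 = 11.968954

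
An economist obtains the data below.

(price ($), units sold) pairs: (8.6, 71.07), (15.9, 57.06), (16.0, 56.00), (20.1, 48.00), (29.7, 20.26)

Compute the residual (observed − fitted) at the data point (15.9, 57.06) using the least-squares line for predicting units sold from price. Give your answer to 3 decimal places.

n = 5, Σx = 90.3, Σy = 252.39, Σxy = 3980.978, Σx² = 1868.87
Sxx = Σx² − (Σx)²/n = 1868.87 − 1630.818 = 238.052
Sxy = Σxy − (Σx)(Σy)/n = 3980.978 − 4558.1634 = -577.1854
b = Sxy/Sxx = -577.1854/238.052 = -2.424619
a = ȳ − b·x̄ = 50.478 − (-2.424619)·18.06 = 94.266619
ŷ(15.9) = 94.266619 + (-2.424619)·15.9 = 55.715177
residual = y − ŷ = 57.06 − 55.715177 = 1.344823

1.345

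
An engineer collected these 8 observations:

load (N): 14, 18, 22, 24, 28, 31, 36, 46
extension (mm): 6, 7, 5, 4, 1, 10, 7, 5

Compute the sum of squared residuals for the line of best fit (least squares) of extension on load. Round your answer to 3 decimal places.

47.852

n = 8, Σx = 219, Σy = 45, Σxy = 1236, Σx² = 6737, Σy² = 301
Sxx = Σx² − (Σx)²/n = 6737 − 5995.125 = 741.875
Sxy = Σxy − (Σx)(Σy)/n = 1236 − 1231.875 = 4.125
Syy = Σy² − (Σy)²/n = 301 − 253.125 = 47.875
b = Sxy/Sxx = 4.125/741.875 = 0.005560
SSE = Syy − b·Sxy = 47.875 − 0.005560·4.125 = 47.852064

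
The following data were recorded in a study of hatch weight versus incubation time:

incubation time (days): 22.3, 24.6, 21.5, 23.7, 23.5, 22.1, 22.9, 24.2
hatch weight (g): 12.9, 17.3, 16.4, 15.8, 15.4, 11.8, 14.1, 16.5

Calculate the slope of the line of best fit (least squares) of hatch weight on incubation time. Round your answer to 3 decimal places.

1.041

n = 8, Σx = 184.8, Σy = 120.2, Σxy = 2785.18, Σx² = 4277.1
Sxx = Σx² − (Σx)²/n = 4277.1 − 4268.88 = 8.22
Sxy = Σxy − (Σx)(Σy)/n = 2785.18 − 2776.62 = 8.56
b = Sxy/Sxx = 8.56/8.22 = 1.041363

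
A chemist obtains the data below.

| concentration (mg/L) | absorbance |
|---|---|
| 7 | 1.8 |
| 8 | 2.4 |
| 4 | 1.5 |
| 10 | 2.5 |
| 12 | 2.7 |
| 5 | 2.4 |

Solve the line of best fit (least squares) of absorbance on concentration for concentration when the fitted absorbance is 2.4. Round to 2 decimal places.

n = 6, Σx = 46, Σy = 13.3, Σxy = 107.2, Σx² = 398
Sxx = Σx² − (Σx)²/n = 398 − 352.666667 = 45.333333
Sxy = Σxy − (Σx)(Σy)/n = 107.2 − 101.966667 = 5.233333
b = Sxy/Sxx = 5.233333/45.333333 = 0.115441
a = ȳ − b·x̄ = 2.216667 − 0.115441·7.666667 = 1.331618
Set a + b·x = 2.4: x = (2.4 − 1.331618) / 0.115441 = 9.254777

9.25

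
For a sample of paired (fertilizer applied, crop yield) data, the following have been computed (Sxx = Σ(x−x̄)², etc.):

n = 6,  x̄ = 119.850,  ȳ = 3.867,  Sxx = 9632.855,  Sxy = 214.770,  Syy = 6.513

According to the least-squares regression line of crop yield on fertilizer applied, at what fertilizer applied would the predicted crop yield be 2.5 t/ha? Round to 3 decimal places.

b = Sxy/Sxx = 214.77/9632.855 = 0.022296
a = ȳ − b·x̄ = 3.867 − 0.022296·119.85 = 1.194876
Set a + b·x = 2.5: x = (2.5 − 1.194876) / 0.022296 = 58.537374

58.537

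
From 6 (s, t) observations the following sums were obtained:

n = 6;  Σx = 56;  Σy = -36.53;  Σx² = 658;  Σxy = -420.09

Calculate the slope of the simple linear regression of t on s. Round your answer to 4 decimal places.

Sxx = Σx² − (Σx)²/n = 658 − 522.666667 = 135.333333
Sxy = Σxy − (Σx)(Σy)/n = -420.09 − (-340.946667) = -79.143333
b = Sxy/Sxx = -79.143333/135.333333 = -0.584803

-0.5848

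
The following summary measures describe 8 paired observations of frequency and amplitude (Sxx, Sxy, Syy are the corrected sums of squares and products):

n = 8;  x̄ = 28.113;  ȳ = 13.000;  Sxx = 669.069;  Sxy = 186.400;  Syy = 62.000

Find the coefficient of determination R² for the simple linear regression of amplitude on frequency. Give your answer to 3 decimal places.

0.838

R² = Sxy²/(Sxx·Syy) = (186.4)²/(669.069·62) = 0.837586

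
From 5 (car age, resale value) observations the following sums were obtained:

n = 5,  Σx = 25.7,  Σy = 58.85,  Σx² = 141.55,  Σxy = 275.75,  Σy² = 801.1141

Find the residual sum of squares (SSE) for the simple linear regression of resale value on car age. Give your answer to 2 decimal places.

32.81

Sxx = Σx² − (Σx)²/n = 141.55 − 132.098 = 9.452
Sxy = Σxy − (Σx)(Σy)/n = 275.75 − 302.489 = -26.739
Syy = Σy² − (Σy)²/n = 801.1141 − 692.6645 = 108.4496
b = Sxy/Sxx = -26.739/9.452 = -2.828925
SSE = Syy − b·Sxy = 108.4496 − (-2.828925)·(-26.739) = 32.806972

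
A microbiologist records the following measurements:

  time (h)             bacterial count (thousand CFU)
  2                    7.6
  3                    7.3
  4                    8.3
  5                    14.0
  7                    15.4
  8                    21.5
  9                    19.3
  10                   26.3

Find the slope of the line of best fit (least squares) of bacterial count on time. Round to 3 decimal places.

n = 8, Σx = 48, Σy = 119.7, Σxy = 856.8, Σx² = 348
Sxx = Σx² − (Σx)²/n = 348 − 288 = 60
Sxy = Σxy − (Σx)(Σy)/n = 856.8 − 718.2 = 138.6
b = Sxy/Sxx = 138.6/60 = 2.31

2.310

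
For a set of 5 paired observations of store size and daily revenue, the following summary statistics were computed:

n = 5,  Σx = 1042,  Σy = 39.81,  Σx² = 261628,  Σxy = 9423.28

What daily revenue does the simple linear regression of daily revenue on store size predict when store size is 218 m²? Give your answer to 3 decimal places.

Sxx = Σx² − (Σx)²/n = 261628 − 217152.8 = 44475.2
Sxy = Σxy − (Σx)(Σy)/n = 9423.28 − 8296.404 = 1126.876
b = Sxy/Sxx = 1126.876/44475.2 = 0.025337
a = ȳ − b·x̄ = 7.962 − 0.025337·208.4 = 2.681732
ŷ(218) = a + b·218 = 2.681732 + 0.025337·218 = 8.205237

8.205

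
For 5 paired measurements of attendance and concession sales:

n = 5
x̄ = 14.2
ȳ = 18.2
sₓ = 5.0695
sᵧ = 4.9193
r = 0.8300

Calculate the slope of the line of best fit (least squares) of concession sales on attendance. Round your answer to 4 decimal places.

b = r · sᵧ/sₓ = 0.83 · 4.9193/5.0695 = 0.805409

0.8054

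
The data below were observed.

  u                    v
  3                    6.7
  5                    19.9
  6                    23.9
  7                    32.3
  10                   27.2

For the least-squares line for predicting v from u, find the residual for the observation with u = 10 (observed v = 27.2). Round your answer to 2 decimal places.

n = 5, Σx = 31, Σy = 110, Σxy = 761.1, Σx² = 219
Sxx = Σx² − (Σx)²/n = 219 − 192.2 = 26.8
Sxy = Σxy − (Σx)(Σy)/n = 761.1 − 682 = 79.1
b = Sxy/Sxx = 79.1/26.8 = 2.951493
a = ȳ − b·x̄ = 22 − 2.951493·6.2 = 3.700746
ŷ(10) = 3.700746 + 2.951493·10 = 33.215672
residual = y − ŷ = 27.2 − 33.215672 = -6.015672

-6.02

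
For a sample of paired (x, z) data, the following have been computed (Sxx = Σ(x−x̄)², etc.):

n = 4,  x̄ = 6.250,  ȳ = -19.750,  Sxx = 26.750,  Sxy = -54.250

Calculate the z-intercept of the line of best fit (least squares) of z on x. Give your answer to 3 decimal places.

-7.075

b = Sxy/Sxx = -54.25/26.75 = -2.028037
a = ȳ − b·x̄ = -19.75 − (-2.028037)·6.25 = -7.074766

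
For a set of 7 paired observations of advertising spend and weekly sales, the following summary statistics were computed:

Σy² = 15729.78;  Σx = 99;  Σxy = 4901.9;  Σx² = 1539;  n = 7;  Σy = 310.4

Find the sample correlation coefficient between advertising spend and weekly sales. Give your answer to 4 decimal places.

Sxx = Σx² − (Σx)²/n = 1539 − 1400.142857 = 138.857143
Sxy = Σxy − (Σx)(Σy)/n = 4901.9 − 4389.942857 = 511.957143
Syy = Σy² − (Σy)²/n = 15729.78 − 13764.022857 = 1965.757143
r = Sxy/√(Sxx·Syy) = 511.957143/√(272959.420408) = 511.957143/522.455185 = 0.979906

0.9799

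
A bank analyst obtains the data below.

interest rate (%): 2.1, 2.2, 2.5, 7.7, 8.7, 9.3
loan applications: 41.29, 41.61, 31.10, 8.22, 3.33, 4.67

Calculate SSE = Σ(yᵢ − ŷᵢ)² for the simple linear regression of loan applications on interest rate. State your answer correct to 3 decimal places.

n = 6, Σx = 32.5, Σy = 130.22, Σxy = 391.697, Σx² = 236.97, Σy² = 4503.9324
Sxx = Σx² − (Σx)²/n = 236.97 − 176.041667 = 60.928333
Sxy = Σxy − (Σx)(Σy)/n = 391.697 − 705.358333 = -313.661333
Syy = Σy² − (Σy)²/n = 4503.9324 − 2826.208067 = 1677.724333
b = Sxy/Sxx = -313.661333/60.928333 = -5.148037
SSE = Syy − b·Sxy = 1677.724333 − (-5.148037)·(-313.661333) = 62.984086

62.984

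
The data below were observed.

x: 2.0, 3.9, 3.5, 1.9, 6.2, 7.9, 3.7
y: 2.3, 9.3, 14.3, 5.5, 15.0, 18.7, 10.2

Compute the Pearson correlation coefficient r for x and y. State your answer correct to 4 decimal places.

0.8935

n = 7, Σx = 29.1, Σy = 75.3, Σxy = 379.84, Σx² = 149.61, Σy² = 1005.25
Sxx = Σx² − (Σx)²/n = 149.61 − 120.972857 = 28.637143
Sxy = Σxy − (Σx)(Σy)/n = 379.84 − 313.032857 = 66.807143
Syy = Σy² − (Σy)²/n = 1005.25 − 810.012857 = 195.237143
r = Sxy/√(Sxx·Syy) = 66.807143/√(5591.033951) = 66.807143/74.773217 = 0.893464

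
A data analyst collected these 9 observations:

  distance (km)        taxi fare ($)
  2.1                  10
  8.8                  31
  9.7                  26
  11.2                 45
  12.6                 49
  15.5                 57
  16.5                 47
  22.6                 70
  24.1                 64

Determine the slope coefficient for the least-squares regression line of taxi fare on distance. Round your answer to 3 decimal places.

2.611

n = 9, Σx = 123.1, Σy = 399, Σxy = 6450.8, Σx² = 2064.21
Sxx = Σx² − (Σx)²/n = 2064.21 − 1683.734444 = 380.475556
Sxy = Σxy − (Σx)(Σy)/n = 6450.8 − 5457.433333 = 993.366667
b = Sxy/Sxx = 993.366667/380.475556 = 2.610855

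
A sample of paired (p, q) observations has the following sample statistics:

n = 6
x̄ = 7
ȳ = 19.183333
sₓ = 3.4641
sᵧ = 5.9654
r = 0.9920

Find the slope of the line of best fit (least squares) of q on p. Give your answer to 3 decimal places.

b = r · sᵧ/sₓ = 0.992 · 5.9654/3.4641 = 1.708287

1.708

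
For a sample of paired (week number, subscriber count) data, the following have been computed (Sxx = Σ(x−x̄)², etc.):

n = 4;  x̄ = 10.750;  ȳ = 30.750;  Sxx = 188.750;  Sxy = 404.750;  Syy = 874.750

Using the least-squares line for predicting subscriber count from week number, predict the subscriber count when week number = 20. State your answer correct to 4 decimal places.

50.5854

b = Sxy/Sxx = 404.75/188.75 = 2.144371
a = ȳ − b·x̄ = 30.75 − 2.144371·10.75 = 7.698013
ŷ(20) = a + b·20 = 7.698013 + 2.144371·20 = 50.585430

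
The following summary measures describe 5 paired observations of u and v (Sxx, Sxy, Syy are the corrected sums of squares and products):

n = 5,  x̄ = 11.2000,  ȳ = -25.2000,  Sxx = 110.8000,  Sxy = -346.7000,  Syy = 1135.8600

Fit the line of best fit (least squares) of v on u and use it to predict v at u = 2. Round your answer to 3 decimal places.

3.587

b = Sxy/Sxx = -346.7/110.8 = -3.129061
a = ȳ − b·x̄ = -25.2 − (-3.129061)·11.2 = 9.845487
ŷ(2) = a + b·2 = 9.845487 + (-3.129061)·2 = 3.587365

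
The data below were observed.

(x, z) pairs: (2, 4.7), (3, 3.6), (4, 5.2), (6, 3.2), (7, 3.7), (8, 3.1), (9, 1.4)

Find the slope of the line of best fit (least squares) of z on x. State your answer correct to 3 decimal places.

n = 7, Σx = 39, Σy = 24.9, Σxy = 123.5, Σx² = 259
Sxx = Σx² − (Σx)²/n = 259 − 217.285714 = 41.714286
Sxy = Σxy − (Σx)(Σy)/n = 123.5 − 138.728571 = -15.228571
b = Sxy/Sxx = -15.228571/41.714286 = -0.365068

-0.365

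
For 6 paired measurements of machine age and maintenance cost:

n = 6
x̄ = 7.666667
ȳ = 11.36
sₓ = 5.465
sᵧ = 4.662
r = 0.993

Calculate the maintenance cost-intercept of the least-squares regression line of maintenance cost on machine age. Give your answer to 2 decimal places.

4.87

b = r · sᵧ/sₓ = 0.993 · 4.662/5.465 = 0.847094
a = ȳ − b·x̄ = 11.36 − 0.847094·7.666667 = 4.865616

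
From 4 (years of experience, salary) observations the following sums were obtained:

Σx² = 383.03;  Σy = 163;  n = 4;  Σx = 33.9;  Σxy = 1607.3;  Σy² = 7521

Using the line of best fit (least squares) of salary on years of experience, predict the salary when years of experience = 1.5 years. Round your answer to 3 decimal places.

24.292

Sxx = Σx² − (Σx)²/n = 383.03 − 287.3025 = 95.7275
Sxy = Σxy − (Σx)(Σy)/n = 1607.3 − 1381.425 = 225.875
b = Sxy/Sxx = 225.875/95.7275 = 2.359562
a = ȳ − b·x̄ = 40.75 − 2.359562·8.475 = 20.752710
ŷ(1.5) = a + b·1.5 = 20.752710 + 2.359562·1.5 = 24.292053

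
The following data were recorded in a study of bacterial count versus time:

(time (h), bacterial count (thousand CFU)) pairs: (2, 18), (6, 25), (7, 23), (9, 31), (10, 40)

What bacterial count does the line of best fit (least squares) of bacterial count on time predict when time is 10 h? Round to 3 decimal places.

35.186

n = 5, Σx = 34, Σy = 137, Σxy = 1026, Σx² = 270
Sxx = Σx² − (Σx)²/n = 270 − 231.2 = 38.8
Sxy = Σxy − (Σx)(Σy)/n = 1026 − 931.6 = 94.4
b = Sxy/Sxx = 94.4/38.8 = 2.432990
a = ȳ − b·x̄ = 27.4 − 2.432990·6.8 = 10.855670
ŷ(10) = a + b·10 = 10.855670 + 2.432990·10 = 35.185567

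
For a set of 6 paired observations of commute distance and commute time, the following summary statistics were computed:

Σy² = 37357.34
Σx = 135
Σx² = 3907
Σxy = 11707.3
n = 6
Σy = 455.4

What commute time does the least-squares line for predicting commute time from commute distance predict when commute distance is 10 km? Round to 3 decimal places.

54.899

Sxx = Σx² − (Σx)²/n = 3907 − 3037.5 = 869.5
Sxy = Σxy − (Σx)(Σy)/n = 11707.3 − 10246.5 = 1460.8
b = Sxy/Sxx = 1460.8/869.5 = 1.680046
a = ȳ − b·x̄ = 75.9 − 1.680046·22.5 = 38.098965
ŷ(10) = a + b·10 = 38.098965 + 1.680046·10 = 54.899425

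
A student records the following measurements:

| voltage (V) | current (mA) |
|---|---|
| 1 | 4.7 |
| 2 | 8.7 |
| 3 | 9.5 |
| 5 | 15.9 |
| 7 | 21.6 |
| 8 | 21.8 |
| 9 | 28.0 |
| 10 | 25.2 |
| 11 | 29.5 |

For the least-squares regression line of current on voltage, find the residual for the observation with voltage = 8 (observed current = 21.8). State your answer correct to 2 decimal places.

n = 9, Σx = 56, Σy = 164.9, Σxy = 1284.2, Σx² = 454
Sxx = Σx² − (Σx)²/n = 454 − 348.444444 = 105.555556
Sxy = Σxy − (Σx)(Σy)/n = 1284.2 − 1026.044444 = 258.155556
b = Sxy/Sxx = 258.155556/105.555556 = 2.445684
a = ȳ − b·x̄ = 18.322222 − 2.445684·6.222222 = 3.104632
ŷ(8) = 3.104632 + 2.445684·8 = 22.670105
residual = y − ŷ = 21.8 − 22.670105 = -0.870105

-0.87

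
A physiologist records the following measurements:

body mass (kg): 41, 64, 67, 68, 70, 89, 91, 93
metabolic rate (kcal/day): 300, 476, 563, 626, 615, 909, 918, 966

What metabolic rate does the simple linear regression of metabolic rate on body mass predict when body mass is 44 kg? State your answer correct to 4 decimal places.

285.4062

n = 8, Σx = 583, Σy = 5373, Σxy = 420380, Σx² = 44641
Sxx = Σx² − (Σx)²/n = 44641 − 42486.125 = 2154.875
Sxy = Σxy − (Σx)(Σy)/n = 420380 − 391557.375 = 28822.625
b = Sxy/Sxx = 28822.625/2154.875 = 13.375544
a = ȳ − b·x̄ = 671.625 − 13.375544·72.875 = -303.117756
ŷ(44) = a + b·44 = -303.117756 + 13.375544·44 = 285.406172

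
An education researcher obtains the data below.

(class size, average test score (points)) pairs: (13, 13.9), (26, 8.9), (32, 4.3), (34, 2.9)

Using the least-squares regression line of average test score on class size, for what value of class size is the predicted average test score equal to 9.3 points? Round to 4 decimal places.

22.7748

n = 4, Σx = 105, Σy = 30, Σxy = 648.3, Σx² = 3025
Sxx = Σx² − (Σx)²/n = 3025 − 2756.25 = 268.75
Sxy = Σxy − (Σx)(Σy)/n = 648.3 − 787.5 = -139.2
b = Sxy/Sxx = -139.2/268.75 = -0.517953
a = ȳ − b·x̄ = 7.5 − (-0.517953)·26.25 = 21.096279
Set a + b·x = 9.3: x = (9.3 − 21.096279) / (-0.517953) = 22.774784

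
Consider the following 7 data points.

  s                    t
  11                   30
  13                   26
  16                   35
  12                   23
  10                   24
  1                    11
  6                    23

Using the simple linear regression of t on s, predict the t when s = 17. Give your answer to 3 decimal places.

34.181

n = 7, Σx = 69, Σy = 172, Σxy = 1893, Σx² = 827
Sxx = Σx² − (Σx)²/n = 827 − 680.142857 = 146.857143
Sxy = Σxy − (Σx)(Σy)/n = 1893 − 1695.428571 = 197.571429
b = Sxy/Sxx = 197.571429/146.857143 = 1.345331
a = ȳ − b·x̄ = 24.571429 − 1.345331·9.857143 = 11.310311
ŷ(17) = a + b·17 = 11.310311 + 1.345331·17 = 34.180934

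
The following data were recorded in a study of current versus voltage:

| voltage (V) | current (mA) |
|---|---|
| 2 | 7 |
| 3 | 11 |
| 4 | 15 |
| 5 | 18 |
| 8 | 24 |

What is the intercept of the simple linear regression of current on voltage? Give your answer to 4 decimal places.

n = 5, Σx = 22, Σy = 75, Σxy = 389, Σx² = 118
Sxx = Σx² − (Σx)²/n = 118 − 96.8 = 21.2
Sxy = Σxy − (Σx)(Σy)/n = 389 − 330 = 59
b = Sxy/Sxx = 59/21.2 = 2.783019
a = ȳ − b·x̄ = 15 − 2.783019·4.4 = 2.754717

2.7547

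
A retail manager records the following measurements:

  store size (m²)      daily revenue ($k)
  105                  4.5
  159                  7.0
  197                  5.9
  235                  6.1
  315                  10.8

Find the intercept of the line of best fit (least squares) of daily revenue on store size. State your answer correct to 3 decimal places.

n = 5, Σx = 1011, Σy = 34.3, Σxy = 7583.3, Σx² = 229565
Sxx = Σx² − (Σx)²/n = 229565 − 204424.2 = 25140.8
Sxy = Σxy − (Σx)(Σy)/n = 7583.3 − 6935.46 = 647.84
b = Sxy/Sxx = 647.84/25140.8 = 0.025768
a = ȳ − b·x̄ = 6.86 − 0.025768·202.2 = 1.649615

1.650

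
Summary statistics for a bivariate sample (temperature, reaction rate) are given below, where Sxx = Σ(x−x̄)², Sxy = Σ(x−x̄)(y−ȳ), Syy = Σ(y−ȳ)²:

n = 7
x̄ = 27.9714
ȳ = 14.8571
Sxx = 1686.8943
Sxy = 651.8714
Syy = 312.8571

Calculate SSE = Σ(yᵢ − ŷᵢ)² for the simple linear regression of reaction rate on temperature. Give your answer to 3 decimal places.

60.953

b = Sxy/Sxx = 651.8714/1686.8943 = 0.386433
SSE = Syy − b·Sxy = 312.8571 − 0.386433·651.8714 = 60.952566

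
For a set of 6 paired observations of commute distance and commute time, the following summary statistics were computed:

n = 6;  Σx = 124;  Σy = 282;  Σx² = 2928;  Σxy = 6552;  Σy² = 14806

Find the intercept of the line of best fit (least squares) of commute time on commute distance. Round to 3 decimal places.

Sxx = Σx² − (Σx)²/n = 2928 − 2562.666667 = 365.333333
Sxy = Σxy − (Σx)(Σy)/n = 6552 − 5828 = 724
b = Sxy/Sxx = 724/365.333333 = 1.981752
a = ȳ − b·x̄ = 47 − 1.981752·20.666667 = 6.043796

6.044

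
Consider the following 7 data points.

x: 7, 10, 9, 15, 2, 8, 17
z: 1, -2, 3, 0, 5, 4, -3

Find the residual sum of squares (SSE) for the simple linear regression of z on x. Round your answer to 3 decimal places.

19.941

n = 7, Σx = 68, Σy = 8, Σxy = 5, Σx² = 812, Σy² = 64
Sxx = Σx² − (Σx)²/n = 812 − 660.571429 = 151.428571
Sxy = Σxy − (Σx)(Σy)/n = 5 − 77.714286 = -72.714286
Syy = Σy² − (Σy)²/n = 64 − 9.142857 = 54.857143
b = Sxy/Sxx = -72.714286/151.428571 = -0.480189
SSE = Syy − b·Sxy = 54.857143 − (-0.480189)·(-72.714286) = 19.940566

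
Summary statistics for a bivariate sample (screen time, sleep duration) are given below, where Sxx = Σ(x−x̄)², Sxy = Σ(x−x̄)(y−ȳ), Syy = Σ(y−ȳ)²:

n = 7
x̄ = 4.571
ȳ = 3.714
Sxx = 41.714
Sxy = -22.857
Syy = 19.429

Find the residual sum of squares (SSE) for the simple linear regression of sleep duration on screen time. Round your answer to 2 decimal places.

6.90

b = Sxy/Sxx = -22.857/41.714 = -0.547946
SSE = Syy − b·Sxy = 19.429 − (-0.547946)·(-22.857) = 6.904609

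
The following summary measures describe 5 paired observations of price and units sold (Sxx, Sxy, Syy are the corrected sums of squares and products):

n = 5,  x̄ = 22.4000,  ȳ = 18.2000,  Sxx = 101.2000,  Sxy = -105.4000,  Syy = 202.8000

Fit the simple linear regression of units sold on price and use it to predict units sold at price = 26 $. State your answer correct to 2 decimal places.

b = Sxy/Sxx = -105.4/101.2 = -1.041502
a = ȳ − b·x̄ = 18.2 − (-1.041502)·22.4 = 41.529644
ŷ(26) = a + b·26 = 41.529644 + (-1.041502)·26 = 14.450593

14.45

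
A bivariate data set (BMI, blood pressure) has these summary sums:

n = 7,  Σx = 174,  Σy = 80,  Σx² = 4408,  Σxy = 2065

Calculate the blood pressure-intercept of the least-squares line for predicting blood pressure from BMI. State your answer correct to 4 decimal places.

Sxx = Σx² − (Σx)²/n = 4408 − 4325.142857 = 82.857143
Sxy = Σxy − (Σx)(Σy)/n = 2065 − 1988.571429 = 76.428571
b = Sxy/Sxx = 76.428571/82.857143 = 0.922414
a = ȳ − b·x̄ = 11.428571 − 0.922414·24.857143 = -11.5

-11.5000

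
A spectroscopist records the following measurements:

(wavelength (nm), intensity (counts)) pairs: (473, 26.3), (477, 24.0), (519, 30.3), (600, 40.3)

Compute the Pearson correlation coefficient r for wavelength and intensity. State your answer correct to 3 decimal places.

0.987

n = 4, Σx = 2069, Σy = 120.9, Σxy = 63793.6, Σx² = 1080619, Σy² = 3809.87
Sxx = Σx² − (Σx)²/n = 1080619 − 1070190.25 = 10428.75
Sxy = Σxy − (Σx)(Σy)/n = 63793.6 − 62535.525 = 1258.075
Syy = Σy² − (Σy)²/n = 3809.87 − 3654.2025 = 155.6675
r = Sxy/√(Sxx·Syy) = 1258.075/√(1623417.440625) = 1258.075/1274.133996 = 0.987396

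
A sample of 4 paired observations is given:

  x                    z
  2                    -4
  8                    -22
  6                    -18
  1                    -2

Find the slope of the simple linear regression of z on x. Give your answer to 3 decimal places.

-3.008

n = 4, Σx = 17, Σy = -46, Σxy = -294, Σx² = 105
Sxx = Σx² − (Σx)²/n = 105 − 72.25 = 32.75
Sxy = Σxy − (Σx)(Σy)/n = -294 − (-195.5) = -98.5
b = Sxy/Sxx = -98.5/32.75 = -3.007634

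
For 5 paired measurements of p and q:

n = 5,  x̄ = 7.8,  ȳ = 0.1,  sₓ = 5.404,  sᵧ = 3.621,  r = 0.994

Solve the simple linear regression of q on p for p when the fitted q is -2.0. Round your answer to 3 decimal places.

b = r · sᵧ/sₓ = 0.994 · 3.621/5.404 = 0.666039
a = ȳ − b·x̄ = 0.1 − 0.666039·7.8 = -5.095103
Set a + b·x = -2.0: x = (-2.0 − (-5.095103)) / 0.666039 = 4.647031

4.647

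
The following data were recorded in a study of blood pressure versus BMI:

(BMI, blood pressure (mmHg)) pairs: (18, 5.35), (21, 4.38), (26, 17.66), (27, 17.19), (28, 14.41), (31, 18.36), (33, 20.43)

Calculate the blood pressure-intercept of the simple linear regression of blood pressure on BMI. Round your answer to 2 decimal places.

n = 7, Σx = 184, Σy = 97.78, Σxy = 2758.4, Σx² = 5004
Sxx = Σx² − (Σx)²/n = 5004 − 4836.571429 = 167.428571
Sxy = Σxy − (Σx)(Σy)/n = 2758.4 − 2570.217143 = 188.182857
b = Sxy/Sxx = 188.182857/167.428571 = 1.123959
a = ȳ − b·x̄ = 13.968571 − 1.123959·26.285714 = -15.575495

-15.58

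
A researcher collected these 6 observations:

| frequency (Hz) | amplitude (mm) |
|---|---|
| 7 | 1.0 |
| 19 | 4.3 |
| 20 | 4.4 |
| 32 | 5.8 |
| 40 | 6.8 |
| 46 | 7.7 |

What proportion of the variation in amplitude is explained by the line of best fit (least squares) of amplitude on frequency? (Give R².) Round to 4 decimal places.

0.9494

n = 6, Σx = 164, Σy = 30, Σxy = 988.5, Σx² = 5550, Σy² = 178.02
Sxx = Σx² − (Σx)²/n = 5550 − 4482.666667 = 1067.333333
Sxy = Σxy − (Σx)(Σy)/n = 988.5 − 820 = 168.5
Syy = Σy² − (Σy)²/n = 178.02 − 150 = 28.02
R² = Sxy²/(Sxx·Syy) = (168.5)²/(1067.333333·28.02) = 0.949361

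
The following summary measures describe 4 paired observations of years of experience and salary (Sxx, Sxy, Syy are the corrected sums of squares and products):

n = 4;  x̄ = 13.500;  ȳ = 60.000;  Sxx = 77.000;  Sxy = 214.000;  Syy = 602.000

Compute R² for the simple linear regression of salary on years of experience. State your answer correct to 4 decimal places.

R² = Sxy²/(Sxx·Syy) = (214)²/(77·602) = 0.987962

0.9880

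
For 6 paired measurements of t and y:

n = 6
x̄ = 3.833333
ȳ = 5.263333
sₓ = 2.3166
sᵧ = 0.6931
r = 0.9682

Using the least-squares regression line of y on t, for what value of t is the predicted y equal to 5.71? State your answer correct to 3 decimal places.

b = r · sᵧ/sₓ = 0.9682 · 0.6931/2.3166 = 0.289674
a = ȳ − b·x̄ = 5.263333 − 0.289674·3.833333 = 4.152915
Set a + b·x = 5.71: x = (5.71 − 4.152915) / 0.289674 = 5.375296

5.375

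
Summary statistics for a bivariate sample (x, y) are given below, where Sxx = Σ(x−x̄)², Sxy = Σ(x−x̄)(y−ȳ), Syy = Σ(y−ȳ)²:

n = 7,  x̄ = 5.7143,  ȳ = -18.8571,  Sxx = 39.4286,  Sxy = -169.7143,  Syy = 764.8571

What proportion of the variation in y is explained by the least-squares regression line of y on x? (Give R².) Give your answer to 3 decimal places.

0.955

R² = Sxy²/(Sxx·Syy) = (-169.7143)²/(39.4286·764.8571) = 0.955092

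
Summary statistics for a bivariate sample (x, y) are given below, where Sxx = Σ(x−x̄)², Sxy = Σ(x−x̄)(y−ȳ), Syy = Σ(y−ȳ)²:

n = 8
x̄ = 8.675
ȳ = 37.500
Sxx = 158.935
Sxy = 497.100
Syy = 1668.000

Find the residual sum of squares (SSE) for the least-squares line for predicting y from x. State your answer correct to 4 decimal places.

113.2235

b = Sxy/Sxx = 497.1/158.935 = 3.127694
SSE = Syy − b·Sxy = 1668 − 3.127694·497.1 = 113.223456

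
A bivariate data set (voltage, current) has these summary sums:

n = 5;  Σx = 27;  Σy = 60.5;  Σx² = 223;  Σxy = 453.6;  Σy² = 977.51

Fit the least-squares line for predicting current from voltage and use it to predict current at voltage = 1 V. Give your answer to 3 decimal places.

Sxx = Σx² − (Σx)²/n = 223 − 145.8 = 77.2
Sxy = Σxy − (Σx)(Σy)/n = 453.6 − 326.7 = 126.9
b = Sxy/Sxx = 126.9/77.2 = 1.643782
a = ȳ − b·x̄ = 12.1 − 1.643782·5.4 = 3.223575
ŷ(1) = a + b·1 = 3.223575 + 1.643782·1 = 4.867358

4.867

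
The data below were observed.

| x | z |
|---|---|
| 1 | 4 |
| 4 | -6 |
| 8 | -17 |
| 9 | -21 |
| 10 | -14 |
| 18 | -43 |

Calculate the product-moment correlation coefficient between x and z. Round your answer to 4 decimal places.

n = 6, Σx = 50, Σy = -97, Σxy = -1259, Σx² = 586, Σy² = 2827
Sxx = Σx² − (Σx)²/n = 586 − 416.666667 = 169.333333
Sxy = Σxy − (Σx)(Σy)/n = -1259 − (-808.333333) = -450.666667
Syy = Σy² − (Σy)²/n = 2827 − 1568.166667 = 1258.833333
r = Sxy/√(Sxx·Syy) = -450.666667/√(213162.444444) = -450.666667/461.695186 = -0.976113

-0.9761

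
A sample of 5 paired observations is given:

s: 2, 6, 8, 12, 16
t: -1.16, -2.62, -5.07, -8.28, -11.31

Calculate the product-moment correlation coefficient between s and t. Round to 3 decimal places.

n = 5, Σx = 44, Σy = -28.44, Σxy = -338.92, Σx² = 504, Σy² = 230.3894
Sxx = Σx² − (Σx)²/n = 504 − 387.2 = 116.8
Sxy = Σxy − (Σx)(Σy)/n = -338.92 − (-250.272) = -88.648
Syy = Σy² − (Σy)²/n = 230.3894 − 161.76672 = 68.62268
r = Sxy/√(Sxx·Syy) = -88.648/√(8015.129024) = -88.648/89.527253 = -0.990179

-0.990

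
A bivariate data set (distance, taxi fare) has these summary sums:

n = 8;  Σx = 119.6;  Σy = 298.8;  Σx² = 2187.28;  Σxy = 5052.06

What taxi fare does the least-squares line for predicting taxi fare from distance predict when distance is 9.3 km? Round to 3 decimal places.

29.072

Sxx = Σx² − (Σx)²/n = 2187.28 − 1788.02 = 399.26
Sxy = Σxy − (Σx)(Σy)/n = 5052.06 − 4467.06 = 585
b = Sxy/Sxx = 585/399.26 = 1.465211
a = ȳ − b·x̄ = 37.35 − 1.465211·14.95 = 15.445101
ŷ(9.3) = a + b·9.3 = 15.445101 + 1.465211·9.3 = 29.071560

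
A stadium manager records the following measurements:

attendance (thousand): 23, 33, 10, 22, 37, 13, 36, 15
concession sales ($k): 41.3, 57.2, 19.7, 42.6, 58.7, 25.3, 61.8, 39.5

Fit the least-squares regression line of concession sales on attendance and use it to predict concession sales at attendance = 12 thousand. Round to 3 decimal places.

27.003

n = 8, Σx = 189, Σy = 346.1, Σxy = 9289.8, Σx² = 5261
Sxx = Σx² − (Σx)²/n = 5261 − 4465.125 = 795.875
Sxy = Σxy − (Σx)(Σy)/n = 9289.8 − 8176.6125 = 1113.1875
b = Sxy/Sxx = 1113.1875/795.875 = 1.398696
a = ȳ − b·x̄ = 43.2625 − 1.398696·23.625 = 10.218297
ŷ(12) = a + b·12 = 10.218297 + 1.398696·12 = 27.002654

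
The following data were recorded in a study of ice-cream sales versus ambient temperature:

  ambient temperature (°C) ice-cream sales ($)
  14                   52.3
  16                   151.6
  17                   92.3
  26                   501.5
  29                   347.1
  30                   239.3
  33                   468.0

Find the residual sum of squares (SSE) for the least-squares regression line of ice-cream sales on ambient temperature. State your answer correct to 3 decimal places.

n = 7, Σx = 165, Σy = 1852.1, Σxy = 50454.8, Σx² = 4247, Σy² = 682506.29
Sxx = Σx² − (Σx)²/n = 4247 − 3889.285714 = 357.714286
Sxy = Σxy − (Σx)(Σy)/n = 50454.8 − 43656.642857 = 6798.157143
Syy = Σy² − (Σy)²/n = 682506.29 − 490039.201429 = 192467.088571
b = Sxy/Sxx = 6798.157143/357.714286 = 19.004433
SSE = Syy − b·Sxy = 192467.088571 − 19.004433·6798.157143 = 63271.967256

63271.967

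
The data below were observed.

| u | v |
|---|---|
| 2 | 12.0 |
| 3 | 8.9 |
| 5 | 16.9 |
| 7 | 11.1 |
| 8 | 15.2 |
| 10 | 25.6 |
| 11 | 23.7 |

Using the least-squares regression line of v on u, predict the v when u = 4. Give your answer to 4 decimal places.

n = 7, Σx = 46, Σy = 113.4, Σxy = 851.2, Σx² = 372
Sxx = Σx² − (Σx)²/n = 372 − 302.285714 = 69.714286
Sxy = Σxy − (Σx)(Σy)/n = 851.2 − 745.2 = 106
b = Sxy/Sxx = 106/69.714286 = 1.520492
a = ȳ − b·x̄ = 16.2 − 1.520492·6.571429 = 6.208197
ŷ(4) = a + b·4 = 6.208197 + 1.520492·4 = 12.290164

12.2902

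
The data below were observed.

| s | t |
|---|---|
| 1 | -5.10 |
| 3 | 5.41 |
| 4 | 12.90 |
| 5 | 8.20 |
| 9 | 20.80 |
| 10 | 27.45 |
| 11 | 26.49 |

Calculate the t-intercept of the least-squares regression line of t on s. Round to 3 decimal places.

-4.666

n = 7, Σx = 43, Σy = 96.15, Σxy = 856.82, Σx² = 353
Sxx = Σx² − (Σx)²/n = 353 − 264.142857 = 88.857143
Sxy = Σxy − (Σx)(Σy)/n = 856.82 − 590.635714 = 266.184286
b = Sxy/Sxx = 266.184286/88.857143 = 2.995643
a = ȳ − b·x̄ = 13.735714 − 2.995643·6.142857 = -4.666093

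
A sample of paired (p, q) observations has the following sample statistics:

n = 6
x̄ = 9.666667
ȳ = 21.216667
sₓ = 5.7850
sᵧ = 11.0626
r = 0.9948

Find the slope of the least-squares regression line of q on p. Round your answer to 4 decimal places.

1.9023

b = r · sᵧ/sₓ = 0.9948 · 11.0626/5.785 = 1.902346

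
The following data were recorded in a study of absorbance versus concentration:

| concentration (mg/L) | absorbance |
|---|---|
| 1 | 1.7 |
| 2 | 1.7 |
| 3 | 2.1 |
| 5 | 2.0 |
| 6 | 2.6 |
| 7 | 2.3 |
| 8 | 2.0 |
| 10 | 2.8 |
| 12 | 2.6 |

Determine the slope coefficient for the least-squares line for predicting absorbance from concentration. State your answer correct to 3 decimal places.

0.088

n = 9, Σx = 54, Σy = 19.8, Σxy = 128.3, Σx² = 432
Sxx = Σx² − (Σx)²/n = 432 − 324 = 108
Sxy = Σxy − (Σx)(Σy)/n = 128.3 − 118.8 = 9.5
b = Sxy/Sxx = 9.5/108 = 0.087963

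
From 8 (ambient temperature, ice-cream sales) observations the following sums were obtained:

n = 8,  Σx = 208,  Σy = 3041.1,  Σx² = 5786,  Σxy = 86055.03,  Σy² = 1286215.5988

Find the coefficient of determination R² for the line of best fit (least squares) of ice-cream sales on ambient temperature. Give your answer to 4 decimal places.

Sxx = Σx² − (Σx)²/n = 5786 − 5408 = 378
Sxy = Σxy − (Σx)(Σy)/n = 86055.03 − 79068.6 = 6986.43
Syy = Σy² − (Σy)²/n = 1286215.5988 − 1156036.15125 = 130179.44755
R² = Sxy²/(Sxx·Syy) = (6986.43)²/(378·130179.44755) = 0.991919

0.9919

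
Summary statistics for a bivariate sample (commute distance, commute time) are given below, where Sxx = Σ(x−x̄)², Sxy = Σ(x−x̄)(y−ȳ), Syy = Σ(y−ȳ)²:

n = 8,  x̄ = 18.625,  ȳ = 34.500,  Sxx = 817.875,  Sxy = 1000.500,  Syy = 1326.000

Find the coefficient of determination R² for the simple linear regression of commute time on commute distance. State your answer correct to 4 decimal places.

0.9230

R² = Sxy²/(Sxx·Syy) = (1000.5)²/(817.875·1326) = 0.923004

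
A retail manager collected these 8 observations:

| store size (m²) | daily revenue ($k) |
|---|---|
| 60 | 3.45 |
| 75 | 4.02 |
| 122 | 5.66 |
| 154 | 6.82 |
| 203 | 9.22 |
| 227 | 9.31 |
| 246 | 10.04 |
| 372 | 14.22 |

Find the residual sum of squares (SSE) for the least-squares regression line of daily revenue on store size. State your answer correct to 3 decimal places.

0.525

n = 8, Σx = 1459, Σy = 62.74, Σxy = 13994.01, Σx² = 339463, Σy² = 581.3054
Sxx = Σx² − (Σx)²/n = 339463 − 266085.125 = 73377.875
Sxy = Σxy − (Σx)(Σy)/n = 13994.01 − 11442.2075 = 2551.8025
Syy = Σy² − (Σy)²/n = 581.3054 − 492.03845 = 89.26695
b = Sxy/Sxx = 2551.8025/73377.875 = 0.034776
SSE = Syy − b·Sxy = 89.26695 − 0.034776·2551.8025 = 0.524996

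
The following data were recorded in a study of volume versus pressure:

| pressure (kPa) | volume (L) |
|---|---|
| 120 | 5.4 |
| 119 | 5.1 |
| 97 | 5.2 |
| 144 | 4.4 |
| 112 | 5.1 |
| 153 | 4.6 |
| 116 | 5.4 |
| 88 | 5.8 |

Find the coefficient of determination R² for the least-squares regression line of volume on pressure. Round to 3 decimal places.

0.747

n = 8, Σx = 949, Σy = 41, Σxy = 4804.7, Σx² = 115859, Σy² = 211.54
Sxx = Σx² − (Σx)²/n = 115859 − 112575.125 = 3283.875
Sxy = Σxy − (Σx)(Σy)/n = 4804.7 − 4863.625 = -58.925
Syy = Σy² − (Σy)²/n = 211.54 − 210.125 = 1.415
R² = Sxy²/(Sxx·Syy) = (-58.925)²/(3283.875·1.415) = 0.747233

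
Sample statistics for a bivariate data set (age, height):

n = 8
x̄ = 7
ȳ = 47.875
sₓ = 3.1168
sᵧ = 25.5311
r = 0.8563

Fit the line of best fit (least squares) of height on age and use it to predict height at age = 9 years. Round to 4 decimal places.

b = r · sᵧ/sₓ = 0.8563 · 25.5311/3.1168 = 7.014336
a = ȳ − b·x̄ = 47.875 − 7.014336·7 = -1.225349
ŷ(9) = a + b·9 = -1.225349 + 7.014336·9 = 61.903671

61.9037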